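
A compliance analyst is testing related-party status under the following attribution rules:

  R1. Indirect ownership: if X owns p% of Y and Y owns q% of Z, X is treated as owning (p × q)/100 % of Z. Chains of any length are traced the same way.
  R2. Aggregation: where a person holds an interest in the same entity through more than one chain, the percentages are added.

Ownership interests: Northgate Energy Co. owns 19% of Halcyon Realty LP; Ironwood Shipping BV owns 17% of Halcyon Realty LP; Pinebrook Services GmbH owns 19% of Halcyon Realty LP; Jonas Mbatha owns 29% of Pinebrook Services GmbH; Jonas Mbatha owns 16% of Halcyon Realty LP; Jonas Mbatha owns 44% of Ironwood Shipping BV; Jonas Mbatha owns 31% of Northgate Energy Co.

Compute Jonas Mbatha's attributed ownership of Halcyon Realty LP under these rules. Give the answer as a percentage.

Chain via Ironwood Shipping BV (R1): 44% × 17% = 7.48% of Halcyon Realty LP.
Chain via Pinebrook Services GmbH (R1): 29% × 19% = 5.51% of Halcyon Realty LP.
Chain via Northgate Energy Co. (R1): 31% × 19% = 5.89% of Halcyon Realty LP.
Direct interest in Halcyon Realty LP: 16%.
Aggregating (R2): 7.48% + 5.51% + 5.89% + 16% = 34.88%.

34.88%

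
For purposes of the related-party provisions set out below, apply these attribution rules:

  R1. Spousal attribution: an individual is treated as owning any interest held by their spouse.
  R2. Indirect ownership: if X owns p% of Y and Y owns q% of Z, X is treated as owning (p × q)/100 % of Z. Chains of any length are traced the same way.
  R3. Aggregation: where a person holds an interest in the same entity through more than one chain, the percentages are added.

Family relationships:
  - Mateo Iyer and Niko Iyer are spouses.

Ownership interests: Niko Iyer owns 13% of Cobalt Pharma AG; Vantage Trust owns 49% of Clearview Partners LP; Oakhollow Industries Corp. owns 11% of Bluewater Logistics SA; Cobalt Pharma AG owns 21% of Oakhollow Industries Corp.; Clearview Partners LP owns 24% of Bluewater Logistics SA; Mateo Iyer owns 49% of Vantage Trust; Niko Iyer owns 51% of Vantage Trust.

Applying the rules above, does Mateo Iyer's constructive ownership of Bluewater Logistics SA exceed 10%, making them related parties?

By spousal attribution (R1), Mateo Iyer is treated as also owning Niko Iyer's interest in Vantage Trust, giving 49% + 51% = 100%.
By spousal attribution (R1), Mateo Iyer is treated as owning Niko Iyer's 13% interest in Cobalt Pharma AG.
Chain via Vantage Trust → Clearview Partners LP (R2): 100% × 49% × 24% = 11.76% of Bluewater Logistics SA.
Chain via Cobalt Pharma AG → Oakhollow Industries Corp. (R2): 13% × 21% × 11% = 0.3003% of Bluewater Logistics SA.
Aggregating (R3): 11.76% + 0.3003% = 12.0603%.
12.0603% exceeds the 10% threshold, so Mateo is a related party to Bluewater Logistics SA.

Yes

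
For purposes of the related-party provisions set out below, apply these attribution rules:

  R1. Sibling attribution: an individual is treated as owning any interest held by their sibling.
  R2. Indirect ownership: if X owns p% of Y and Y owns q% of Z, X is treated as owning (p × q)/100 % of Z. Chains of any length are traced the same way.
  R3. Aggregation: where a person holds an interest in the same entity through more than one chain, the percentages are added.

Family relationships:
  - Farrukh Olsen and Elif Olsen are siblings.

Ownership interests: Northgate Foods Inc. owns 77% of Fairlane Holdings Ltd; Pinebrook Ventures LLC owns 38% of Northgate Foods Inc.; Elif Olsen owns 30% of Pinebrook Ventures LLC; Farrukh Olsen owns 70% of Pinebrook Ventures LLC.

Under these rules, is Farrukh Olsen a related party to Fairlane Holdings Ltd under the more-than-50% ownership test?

By sibling attribution (R1), Farrukh Olsen is treated as also owning Elif Olsen's interest in Pinebrook Ventures LLC, giving 70% + 30% = 100%.
Chain via Pinebrook Ventures LLC → Northgate Foods Inc. (R2): 100% × 38% × 77% = 29.26% of Fairlane Holdings Ltd.
29.26% does not exceed the 50% threshold, so Farrukh is not a related party to Fairlane Holdings Ltd.

No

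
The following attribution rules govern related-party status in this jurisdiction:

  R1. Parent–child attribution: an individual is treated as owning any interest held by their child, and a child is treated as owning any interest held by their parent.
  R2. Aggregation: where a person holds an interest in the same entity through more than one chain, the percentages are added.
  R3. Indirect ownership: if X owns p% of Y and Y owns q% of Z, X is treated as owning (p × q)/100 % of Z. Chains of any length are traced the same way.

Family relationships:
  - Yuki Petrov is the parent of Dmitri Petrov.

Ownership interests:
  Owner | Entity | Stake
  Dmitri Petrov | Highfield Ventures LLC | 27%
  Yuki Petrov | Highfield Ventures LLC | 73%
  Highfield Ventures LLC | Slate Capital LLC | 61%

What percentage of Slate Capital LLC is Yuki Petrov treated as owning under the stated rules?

61%

By parent–child attribution (R1), Yuki Petrov is treated as also owning Dmitri Petrov's interest in Highfield Ventures LLC, giving 73% + 27% = 100%.
Chain via Highfield Ventures LLC (R3): 100% × 61% = 61% of Slate Capital LLC.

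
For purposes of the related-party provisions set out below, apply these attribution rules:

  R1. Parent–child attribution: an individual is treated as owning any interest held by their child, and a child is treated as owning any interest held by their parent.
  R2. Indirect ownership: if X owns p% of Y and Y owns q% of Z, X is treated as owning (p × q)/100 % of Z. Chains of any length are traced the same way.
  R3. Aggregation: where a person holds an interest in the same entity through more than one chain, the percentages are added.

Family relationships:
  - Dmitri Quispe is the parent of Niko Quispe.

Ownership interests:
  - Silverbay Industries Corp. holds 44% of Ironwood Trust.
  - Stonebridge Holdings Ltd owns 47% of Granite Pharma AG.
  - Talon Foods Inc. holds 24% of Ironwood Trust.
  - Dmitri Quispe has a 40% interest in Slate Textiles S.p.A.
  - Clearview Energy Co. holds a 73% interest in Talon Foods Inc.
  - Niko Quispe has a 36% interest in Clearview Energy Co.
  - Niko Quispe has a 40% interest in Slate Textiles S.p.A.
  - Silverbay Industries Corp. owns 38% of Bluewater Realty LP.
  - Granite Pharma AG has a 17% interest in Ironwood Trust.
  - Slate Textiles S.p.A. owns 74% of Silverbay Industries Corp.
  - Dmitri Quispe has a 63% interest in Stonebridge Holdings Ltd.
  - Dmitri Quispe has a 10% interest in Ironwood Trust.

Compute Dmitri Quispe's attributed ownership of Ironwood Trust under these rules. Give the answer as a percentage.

By parent–child attribution (R1), Dmitri Quispe is treated as also owning Niko Quispe's interest in Slate Textiles S.p.A, giving 40% + 40% = 80%.
By parent–child attribution (R1), Dmitri Quispe is treated as owning Niko Quispe's 36% interest in Clearview Energy Co.
Chain via Slate Textiles S.p.A. → Silverbay Industries Corp. (R2): 80% × 74% × 44% = 26.048% of Ironwood Trust.
Chain via Stonebridge Holdings Ltd → Granite Pharma AG (R2): 63% × 47% × 17% = 5.0337% of Ironwood Trust.
Direct interest in Ironwood Trust: 10%.
Chain via Clearview Energy Co. → Talon Foods Inc. (R2): 36% × 73% × 24% = 6.3072% of Ironwood Trust.
Aggregating (R3): 26.048% + 5.0337% + 10% + 6.3072% = 47.3889%.

47.3889%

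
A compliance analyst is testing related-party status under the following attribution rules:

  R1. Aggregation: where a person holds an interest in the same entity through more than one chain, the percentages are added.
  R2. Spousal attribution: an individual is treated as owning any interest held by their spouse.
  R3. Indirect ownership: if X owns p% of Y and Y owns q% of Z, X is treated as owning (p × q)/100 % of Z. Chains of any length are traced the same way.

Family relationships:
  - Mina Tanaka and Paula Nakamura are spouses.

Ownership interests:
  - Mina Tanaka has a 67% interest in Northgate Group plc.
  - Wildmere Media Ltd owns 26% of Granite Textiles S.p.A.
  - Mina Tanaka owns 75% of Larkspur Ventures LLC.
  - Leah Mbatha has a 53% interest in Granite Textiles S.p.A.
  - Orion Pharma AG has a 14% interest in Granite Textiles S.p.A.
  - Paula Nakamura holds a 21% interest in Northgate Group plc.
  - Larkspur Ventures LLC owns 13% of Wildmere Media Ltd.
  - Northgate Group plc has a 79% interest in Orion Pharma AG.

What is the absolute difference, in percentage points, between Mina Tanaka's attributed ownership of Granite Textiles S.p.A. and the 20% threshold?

7.7322

By spousal attribution (R2), Mina Tanaka is treated as also owning Paula Nakamura's interest in Northgate Group plc, giving 67% + 21% = 88%.
Chain via Northgate Group plc → Orion Pharma AG (R3): 88% × 79% × 14% = 9.7328% of Granite Textiles S.p.A.
Chain via Larkspur Ventures LLC → Wildmere Media Ltd (R3): 75% × 13% × 26% = 2.535% of Granite Textiles S.p.A.
Aggregating (R1): 9.7328% + 2.535% = 12.2678%.
12.2678% falls short of the 20% threshold by 7.7322 percentage points.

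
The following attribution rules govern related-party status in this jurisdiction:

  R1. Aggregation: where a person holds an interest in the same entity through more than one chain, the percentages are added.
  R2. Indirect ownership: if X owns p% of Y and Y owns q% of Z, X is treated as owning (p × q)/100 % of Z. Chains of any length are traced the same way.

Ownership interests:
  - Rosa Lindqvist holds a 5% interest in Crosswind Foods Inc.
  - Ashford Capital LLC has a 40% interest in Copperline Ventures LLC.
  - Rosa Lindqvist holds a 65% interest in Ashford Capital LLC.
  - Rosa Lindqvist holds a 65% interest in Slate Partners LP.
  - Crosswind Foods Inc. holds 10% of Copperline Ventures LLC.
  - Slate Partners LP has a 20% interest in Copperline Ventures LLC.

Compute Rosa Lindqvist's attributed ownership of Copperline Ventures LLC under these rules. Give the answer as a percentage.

Chain via Crosswind Foods Inc. (R2): 5% × 10% = 0.5% of Copperline Ventures LLC.
Chain via Ashford Capital LLC (R2): 65% × 40% = 26% of Copperline Ventures LLC.
Chain via Slate Partners LP (R2): 65% × 20% = 13% of Copperline Ventures LLC.
Aggregating (R1): 0.5% + 26% + 13% = 39.5%.

39.5%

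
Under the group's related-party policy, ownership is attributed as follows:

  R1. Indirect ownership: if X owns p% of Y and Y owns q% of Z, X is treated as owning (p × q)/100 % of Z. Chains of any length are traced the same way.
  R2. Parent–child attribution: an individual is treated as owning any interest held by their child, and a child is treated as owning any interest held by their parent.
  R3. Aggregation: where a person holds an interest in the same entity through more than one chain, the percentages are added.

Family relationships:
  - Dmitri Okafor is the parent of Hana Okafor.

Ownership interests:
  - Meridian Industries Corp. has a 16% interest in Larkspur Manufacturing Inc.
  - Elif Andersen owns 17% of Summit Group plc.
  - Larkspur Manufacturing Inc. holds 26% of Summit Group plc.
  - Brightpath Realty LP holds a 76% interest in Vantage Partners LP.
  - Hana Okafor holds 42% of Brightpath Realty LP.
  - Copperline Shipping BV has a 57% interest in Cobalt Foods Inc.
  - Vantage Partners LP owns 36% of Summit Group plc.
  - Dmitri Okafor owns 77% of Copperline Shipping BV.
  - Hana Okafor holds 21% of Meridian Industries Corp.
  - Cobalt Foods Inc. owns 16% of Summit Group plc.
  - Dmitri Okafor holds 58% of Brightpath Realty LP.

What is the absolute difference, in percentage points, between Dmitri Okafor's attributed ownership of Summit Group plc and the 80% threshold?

By parent–child attribution (R2), Dmitri Okafor is treated as also owning Hana Okafor's interest in Brightpath Realty LP, giving 58% + 42% = 100%.
By parent–child attribution (R2), Dmitri Okafor is treated as owning Hana Okafor's 21% interest in Meridian Industries Corp.
Chain via Copperline Shipping BV → Cobalt Foods Inc. (R1): 77% × 57% × 16% = 7.0224% of Summit Group plc.
Chain via Brightpath Realty LP → Vantage Partners LP (R1): 100% × 76% × 36% = 27.36% of Summit Group plc.
Chain via Meridian Industries Corp. → Larkspur Manufacturing Inc. (R1): 21% × 16% × 26% = 0.8736% of Summit Group plc.
Aggregating (R3): 7.0224% + 27.36% + 0.8736% = 35.256%.
35.256% falls short of the 80% threshold by 44.744 percentage points.

44.744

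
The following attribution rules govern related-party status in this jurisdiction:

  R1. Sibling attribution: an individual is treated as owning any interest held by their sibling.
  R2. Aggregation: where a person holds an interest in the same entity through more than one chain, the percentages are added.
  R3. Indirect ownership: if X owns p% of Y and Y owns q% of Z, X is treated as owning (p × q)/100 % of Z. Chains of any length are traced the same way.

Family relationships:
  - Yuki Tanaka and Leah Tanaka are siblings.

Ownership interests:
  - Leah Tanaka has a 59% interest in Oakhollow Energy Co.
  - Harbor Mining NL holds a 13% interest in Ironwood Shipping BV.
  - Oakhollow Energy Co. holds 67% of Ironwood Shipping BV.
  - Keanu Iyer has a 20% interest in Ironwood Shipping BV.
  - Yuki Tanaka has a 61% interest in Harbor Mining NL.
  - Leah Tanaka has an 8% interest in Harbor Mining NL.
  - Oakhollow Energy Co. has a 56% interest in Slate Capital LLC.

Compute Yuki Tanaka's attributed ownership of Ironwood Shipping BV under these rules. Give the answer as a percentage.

48.5%

By sibling attribution (R1), Yuki Tanaka is treated as also owning Leah Tanaka's interest in Harbor Mining NL, giving 61% + 8% = 69%.
By sibling attribution (R1), Yuki Tanaka is treated as owning Leah Tanaka's 59% interest in Oakhollow Energy Co.
Chain via Harbor Mining NL (R3): 69% × 13% = 8.97% of Ironwood Shipping BV.
Chain via Oakhollow Energy Co. (R3): 59% × 67% = 39.53% of Ironwood Shipping BV.
Aggregating (R2): 8.97% + 39.53% = 48.5%.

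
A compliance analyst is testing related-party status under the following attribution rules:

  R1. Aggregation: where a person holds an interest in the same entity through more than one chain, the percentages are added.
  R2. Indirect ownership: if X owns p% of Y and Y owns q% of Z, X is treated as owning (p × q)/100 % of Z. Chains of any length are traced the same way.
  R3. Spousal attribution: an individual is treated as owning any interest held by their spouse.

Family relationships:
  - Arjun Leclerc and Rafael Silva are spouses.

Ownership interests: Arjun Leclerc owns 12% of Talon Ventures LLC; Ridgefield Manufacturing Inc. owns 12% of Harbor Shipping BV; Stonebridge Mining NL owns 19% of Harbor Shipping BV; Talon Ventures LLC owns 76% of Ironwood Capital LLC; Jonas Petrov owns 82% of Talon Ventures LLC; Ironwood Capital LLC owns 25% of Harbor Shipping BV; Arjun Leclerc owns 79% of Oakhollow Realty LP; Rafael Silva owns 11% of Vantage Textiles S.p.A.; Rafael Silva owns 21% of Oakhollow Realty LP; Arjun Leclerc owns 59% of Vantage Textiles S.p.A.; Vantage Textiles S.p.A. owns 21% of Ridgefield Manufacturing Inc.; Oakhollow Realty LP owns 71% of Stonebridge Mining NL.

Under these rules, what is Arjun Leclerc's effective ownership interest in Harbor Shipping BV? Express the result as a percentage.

By spousal attribution (R3), Arjun Leclerc is treated as also owning Rafael Silva's interest in Vantage Textiles S.p.A, giving 59% + 11% = 70%.
By spousal attribution (R3), Arjun Leclerc is treated as also owning Rafael Silva's interest in Oakhollow Realty LP, giving 79% + 21% = 100%.
Chain via Vantage Textiles S.p.A. → Ridgefield Manufacturing Inc. (R2): 70% × 21% × 12% = 1.764% of Harbor Shipping BV.
Chain via Oakhollow Realty LP → Stonebridge Mining NL (R2): 100% × 71% × 19% = 13.49% of Harbor Shipping BV.
Chain via Talon Ventures LLC → Ironwood Capital LLC (R2): 12% × 76% × 25% = 2.28% of Harbor Shipping BV.
Aggregating (R1): 1.764% + 13.49% + 2.28% = 17.534%.

17.534%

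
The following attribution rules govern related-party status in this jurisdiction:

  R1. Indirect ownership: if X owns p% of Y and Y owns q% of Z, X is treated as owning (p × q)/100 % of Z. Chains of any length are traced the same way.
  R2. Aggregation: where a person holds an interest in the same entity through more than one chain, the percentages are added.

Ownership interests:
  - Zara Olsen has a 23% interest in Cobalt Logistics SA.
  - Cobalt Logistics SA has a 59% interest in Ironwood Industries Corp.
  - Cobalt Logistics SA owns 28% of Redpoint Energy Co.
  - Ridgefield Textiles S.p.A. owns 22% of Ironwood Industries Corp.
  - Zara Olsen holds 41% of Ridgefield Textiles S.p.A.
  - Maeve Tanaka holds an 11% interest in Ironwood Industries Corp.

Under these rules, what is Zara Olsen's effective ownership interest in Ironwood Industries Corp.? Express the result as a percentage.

Chain via Ridgefield Textiles S.p.A. (R1): 41% × 22% = 9.02% of Ironwood Industries Corp.
Chain via Cobalt Logistics SA (R1): 23% × 59% = 13.57% of Ironwood Industries Corp.
Aggregating (R2): 9.02% + 13.57% = 22.59%.

22.59%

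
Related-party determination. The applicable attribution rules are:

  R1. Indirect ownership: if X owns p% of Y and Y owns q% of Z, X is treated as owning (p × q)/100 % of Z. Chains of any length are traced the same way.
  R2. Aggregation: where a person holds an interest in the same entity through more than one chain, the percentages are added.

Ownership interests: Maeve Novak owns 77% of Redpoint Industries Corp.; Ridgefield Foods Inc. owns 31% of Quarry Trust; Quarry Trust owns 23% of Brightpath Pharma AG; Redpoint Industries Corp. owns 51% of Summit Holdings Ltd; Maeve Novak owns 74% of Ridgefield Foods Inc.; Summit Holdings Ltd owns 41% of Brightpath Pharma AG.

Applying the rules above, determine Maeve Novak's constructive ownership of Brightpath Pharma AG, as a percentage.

Chain via Ridgefield Foods Inc. → Quarry Trust (R1): 74% × 31% × 23% = 5.2762% of Brightpath Pharma AG.
Chain via Redpoint Industries Corp. → Summit Holdings Ltd (R1): 77% × 51% × 41% = 16.1007% of Brightpath Pharma AG.
Aggregating (R2): 5.2762% + 16.1007% = 21.3769%.

21.3769%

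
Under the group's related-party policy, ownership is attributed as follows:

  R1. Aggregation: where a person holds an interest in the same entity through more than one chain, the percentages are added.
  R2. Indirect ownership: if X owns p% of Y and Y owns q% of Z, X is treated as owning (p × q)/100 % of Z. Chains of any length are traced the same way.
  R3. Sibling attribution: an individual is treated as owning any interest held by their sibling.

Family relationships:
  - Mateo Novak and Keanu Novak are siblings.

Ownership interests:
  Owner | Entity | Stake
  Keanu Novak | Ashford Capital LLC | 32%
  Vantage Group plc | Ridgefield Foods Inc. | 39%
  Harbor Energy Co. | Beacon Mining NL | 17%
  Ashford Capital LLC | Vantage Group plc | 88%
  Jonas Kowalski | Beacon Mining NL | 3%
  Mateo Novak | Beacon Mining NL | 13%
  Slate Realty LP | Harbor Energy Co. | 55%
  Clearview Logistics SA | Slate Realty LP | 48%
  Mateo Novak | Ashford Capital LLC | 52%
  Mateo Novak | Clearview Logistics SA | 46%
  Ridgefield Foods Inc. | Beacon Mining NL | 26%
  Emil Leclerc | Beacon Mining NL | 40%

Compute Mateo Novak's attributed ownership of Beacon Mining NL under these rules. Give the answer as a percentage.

22.559968%

By sibling attribution (R3), Mateo Novak is treated as also owning Keanu Novak's interest in Ashford Capital LLC, giving 52% + 32% = 84%.
Chain via Clearview Logistics SA → Slate Realty LP → Harbor Energy Co. (R2): 46% × 48% × 55% × 17% = 2.06448% of Beacon Mining NL.
Chain via Ashford Capital LLC → Vantage Group plc → Ridgefield Foods Inc. (R2): 84% × 88% × 39% × 26% = 7.495488% of Beacon Mining NL.
Direct interest in Beacon Mining NL: 13%.
Aggregating (R1): 2.06448% + 7.495488% + 13% = 22.559968%.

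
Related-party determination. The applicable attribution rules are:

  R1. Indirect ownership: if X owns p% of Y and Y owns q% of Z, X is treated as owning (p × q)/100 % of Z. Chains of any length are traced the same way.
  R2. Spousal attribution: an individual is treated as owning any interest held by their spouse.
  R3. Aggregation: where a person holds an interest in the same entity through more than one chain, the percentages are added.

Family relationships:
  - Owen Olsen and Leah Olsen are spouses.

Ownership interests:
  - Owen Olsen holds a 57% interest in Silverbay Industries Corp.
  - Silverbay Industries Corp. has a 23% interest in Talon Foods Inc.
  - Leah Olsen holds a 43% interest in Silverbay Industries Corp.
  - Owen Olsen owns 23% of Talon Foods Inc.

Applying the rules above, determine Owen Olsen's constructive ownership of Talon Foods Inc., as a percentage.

By spousal attribution (R2), Owen Olsen is treated as also owning Leah Olsen's interest in Silverbay Industries Corp, giving 57% + 43% = 100%.
Chain via Silverbay Industries Corp. (R1): 100% × 23% = 23% of Talon Foods Inc.
Direct interest in Talon Foods Inc: 23%.
Aggregating (R3): 23% + 23% = 46%.

46%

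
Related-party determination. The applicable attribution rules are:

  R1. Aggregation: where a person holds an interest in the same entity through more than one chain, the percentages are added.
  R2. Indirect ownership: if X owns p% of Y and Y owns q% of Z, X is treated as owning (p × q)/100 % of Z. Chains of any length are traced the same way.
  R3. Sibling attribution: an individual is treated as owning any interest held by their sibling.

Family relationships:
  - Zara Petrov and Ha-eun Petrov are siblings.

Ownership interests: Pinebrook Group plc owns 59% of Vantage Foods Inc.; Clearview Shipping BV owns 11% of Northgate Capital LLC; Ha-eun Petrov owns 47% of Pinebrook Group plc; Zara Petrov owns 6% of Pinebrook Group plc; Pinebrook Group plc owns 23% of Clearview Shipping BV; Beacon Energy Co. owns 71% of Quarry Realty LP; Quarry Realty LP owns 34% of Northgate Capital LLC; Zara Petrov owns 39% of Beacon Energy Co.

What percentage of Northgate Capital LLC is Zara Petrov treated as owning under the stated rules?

By sibling attribution (R3), Zara Petrov is treated as also owning Ha-eun Petrov's interest in Pinebrook Group plc, giving 6% + 47% = 53%.
Chain via Beacon Energy Co. → Quarry Realty LP (R2): 39% × 71% × 34% = 9.4146% of Northgate Capital LLC.
Chain via Pinebrook Group plc → Clearview Shipping BV (R2): 53% × 23% × 11% = 1.3409% of Northgate Capital LLC.
Aggregating (R1): 9.4146% + 1.3409% = 10.7555%.

10.7555%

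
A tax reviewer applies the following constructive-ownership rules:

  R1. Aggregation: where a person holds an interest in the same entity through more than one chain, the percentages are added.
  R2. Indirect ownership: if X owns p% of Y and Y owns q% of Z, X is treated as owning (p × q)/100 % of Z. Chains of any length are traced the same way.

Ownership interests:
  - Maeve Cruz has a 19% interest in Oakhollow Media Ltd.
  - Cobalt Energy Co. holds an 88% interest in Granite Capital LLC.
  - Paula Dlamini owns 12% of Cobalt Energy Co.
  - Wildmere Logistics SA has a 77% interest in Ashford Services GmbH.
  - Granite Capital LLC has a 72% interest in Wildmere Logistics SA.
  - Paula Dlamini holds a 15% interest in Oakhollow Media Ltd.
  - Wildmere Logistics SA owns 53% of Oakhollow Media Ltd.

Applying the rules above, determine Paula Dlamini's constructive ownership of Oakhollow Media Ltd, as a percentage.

19.029696%

Chain via Cobalt Energy Co. → Granite Capital LLC → Wildmere Logistics SA (R2): 12% × 88% × 72% × 53% = 4.029696% of Oakhollow Media Ltd.
Direct interest in Oakhollow Media Ltd: 15%.
Aggregating (R1): 4.029696% + 15% = 19.029696%.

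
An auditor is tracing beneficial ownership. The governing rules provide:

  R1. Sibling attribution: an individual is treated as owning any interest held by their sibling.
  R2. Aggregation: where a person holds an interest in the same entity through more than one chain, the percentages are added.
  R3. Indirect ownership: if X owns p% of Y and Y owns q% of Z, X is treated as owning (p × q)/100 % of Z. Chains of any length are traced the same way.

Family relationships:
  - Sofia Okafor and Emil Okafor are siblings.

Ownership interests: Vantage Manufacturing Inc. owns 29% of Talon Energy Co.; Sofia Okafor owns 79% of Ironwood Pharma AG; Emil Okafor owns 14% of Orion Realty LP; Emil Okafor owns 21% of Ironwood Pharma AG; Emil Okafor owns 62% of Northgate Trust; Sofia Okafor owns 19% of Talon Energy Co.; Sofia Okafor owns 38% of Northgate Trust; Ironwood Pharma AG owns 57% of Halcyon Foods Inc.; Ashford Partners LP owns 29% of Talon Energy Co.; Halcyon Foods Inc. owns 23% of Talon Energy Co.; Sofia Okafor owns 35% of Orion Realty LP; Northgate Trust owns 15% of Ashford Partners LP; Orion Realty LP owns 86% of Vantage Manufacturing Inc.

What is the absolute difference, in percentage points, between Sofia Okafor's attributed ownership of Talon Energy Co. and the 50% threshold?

By sibling attribution (R1), Sofia Okafor is treated as also owning Emil Okafor's interest in Northgate Trust, giving 38% + 62% = 100%.
By sibling attribution (R1), Sofia Okafor is treated as also owning Emil Okafor's interest in Orion Realty LP, giving 35% + 14% = 49%.
By sibling attribution (R1), Sofia Okafor is treated as also owning Emil Okafor's interest in Ironwood Pharma AG, giving 79% + 21% = 100%.
Chain via Northgate Trust → Ashford Partners LP (R3): 100% × 15% × 29% = 4.35% of Talon Energy Co.
Chain via Orion Realty LP → Vantage Manufacturing Inc. (R3): 49% × 86% × 29% = 12.2206% of Talon Energy Co.
Chain via Ironwood Pharma AG → Halcyon Foods Inc. (R3): 100% × 57% × 23% = 13.11% of Talon Energy Co.
Direct interest in Talon Energy Co: 19%.
Aggregating (R2): 4.35% + 12.2206% + 13.11% + 19% = 48.6806%.
48.6806% falls short of the 50% threshold by 1.3194 percentage points.

1.3194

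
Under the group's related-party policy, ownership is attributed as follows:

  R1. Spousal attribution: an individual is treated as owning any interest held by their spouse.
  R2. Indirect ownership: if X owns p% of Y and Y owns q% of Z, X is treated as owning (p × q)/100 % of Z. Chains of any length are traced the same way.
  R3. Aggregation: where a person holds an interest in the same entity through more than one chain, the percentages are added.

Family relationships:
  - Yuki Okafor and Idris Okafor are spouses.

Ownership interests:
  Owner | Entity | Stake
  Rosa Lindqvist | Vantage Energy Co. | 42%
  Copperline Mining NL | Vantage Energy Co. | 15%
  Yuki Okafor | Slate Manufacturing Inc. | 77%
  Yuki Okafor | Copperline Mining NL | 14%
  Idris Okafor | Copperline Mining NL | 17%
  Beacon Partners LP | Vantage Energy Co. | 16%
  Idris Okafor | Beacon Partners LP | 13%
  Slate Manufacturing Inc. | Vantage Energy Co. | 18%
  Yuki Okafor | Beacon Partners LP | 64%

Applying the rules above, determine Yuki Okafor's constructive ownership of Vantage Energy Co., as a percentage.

30.83%

By spousal attribution (R1), Yuki Okafor is treated as also owning Idris Okafor's interest in Copperline Mining NL, giving 14% + 17% = 31%.
By spousal attribution (R1), Yuki Okafor is treated as also owning Idris Okafor's interest in Beacon Partners LP, giving 64% + 13% = 77%.
Chain via Copperline Mining NL (R2): 31% × 15% = 4.65% of Vantage Energy Co.
Chain via Beacon Partners LP (R2): 77% × 16% = 12.32% of Vantage Energy Co.
Chain via Slate Manufacturing Inc. (R2): 77% × 18% = 13.86% of Vantage Energy Co.
Aggregating (R3): 4.65% + 12.32% + 13.86% = 30.83%.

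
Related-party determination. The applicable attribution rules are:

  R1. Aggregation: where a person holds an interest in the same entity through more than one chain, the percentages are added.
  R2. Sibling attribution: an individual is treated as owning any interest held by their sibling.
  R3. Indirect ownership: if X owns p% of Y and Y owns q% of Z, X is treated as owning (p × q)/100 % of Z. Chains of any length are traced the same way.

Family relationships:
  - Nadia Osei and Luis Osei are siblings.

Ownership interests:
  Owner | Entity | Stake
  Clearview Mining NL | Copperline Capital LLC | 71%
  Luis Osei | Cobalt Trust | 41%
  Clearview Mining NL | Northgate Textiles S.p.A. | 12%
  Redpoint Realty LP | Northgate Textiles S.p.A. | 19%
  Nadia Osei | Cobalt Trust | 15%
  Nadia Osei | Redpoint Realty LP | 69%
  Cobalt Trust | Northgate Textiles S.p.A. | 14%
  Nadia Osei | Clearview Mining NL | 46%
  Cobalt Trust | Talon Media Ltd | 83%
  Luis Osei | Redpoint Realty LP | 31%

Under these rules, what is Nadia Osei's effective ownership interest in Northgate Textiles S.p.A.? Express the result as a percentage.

By sibling attribution (R2), Nadia Osei is treated as also owning Luis Osei's interest in Cobalt Trust, giving 15% + 41% = 56%.
By sibling attribution (R2), Nadia Osei is treated as also owning Luis Osei's interest in Redpoint Realty LP, giving 69% + 31% = 100%.
Chain via Cobalt Trust (R3): 56% × 14% = 7.84% of Northgate Textiles S.p.A.
Chain via Clearview Mining NL (R3): 46% × 12% = 5.52% of Northgate Textiles S.p.A.
Chain via Redpoint Realty LP (R3): 100% × 19% = 19% of Northgate Textiles S.p.A.
Aggregating (R1): 7.84% + 5.52% + 19% = 32.36%.

32.36%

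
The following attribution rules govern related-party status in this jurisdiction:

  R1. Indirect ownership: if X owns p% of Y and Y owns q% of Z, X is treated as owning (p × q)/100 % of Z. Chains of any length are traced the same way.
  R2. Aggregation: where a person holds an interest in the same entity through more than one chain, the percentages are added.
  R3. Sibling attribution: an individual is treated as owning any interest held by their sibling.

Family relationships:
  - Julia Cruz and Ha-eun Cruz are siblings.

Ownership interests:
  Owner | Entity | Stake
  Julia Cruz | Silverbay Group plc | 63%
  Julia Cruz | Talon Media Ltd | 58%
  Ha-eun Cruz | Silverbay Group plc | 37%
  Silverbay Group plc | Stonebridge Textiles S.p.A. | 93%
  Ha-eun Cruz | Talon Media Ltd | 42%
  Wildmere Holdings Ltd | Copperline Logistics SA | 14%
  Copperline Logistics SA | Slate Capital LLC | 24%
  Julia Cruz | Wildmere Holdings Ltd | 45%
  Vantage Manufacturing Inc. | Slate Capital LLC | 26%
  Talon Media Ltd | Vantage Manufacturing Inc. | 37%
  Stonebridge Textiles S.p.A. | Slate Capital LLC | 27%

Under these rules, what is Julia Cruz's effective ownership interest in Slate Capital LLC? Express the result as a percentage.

By sibling attribution (R3), Julia Cruz is treated as also owning Ha-eun Cruz's interest in Talon Media Ltd, giving 58% + 42% = 100%.
By sibling attribution (R3), Julia Cruz is treated as also owning Ha-eun Cruz's interest in Silverbay Group plc, giving 63% + 37% = 100%.
Chain via Wildmere Holdings Ltd → Copperline Logistics SA (R1): 45% × 14% × 24% = 1.512% of Slate Capital LLC.
Chain via Talon Media Ltd → Vantage Manufacturing Inc. (R1): 100% × 37% × 26% = 9.62% of Slate Capital LLC.
Chain via Silverbay Group plc → Stonebridge Textiles S.p.A. (R1): 100% × 93% × 27% = 25.11% of Slate Capital LLC.
Aggregating (R2): 1.512% + 9.62% + 25.11% = 36.242%.

36.242%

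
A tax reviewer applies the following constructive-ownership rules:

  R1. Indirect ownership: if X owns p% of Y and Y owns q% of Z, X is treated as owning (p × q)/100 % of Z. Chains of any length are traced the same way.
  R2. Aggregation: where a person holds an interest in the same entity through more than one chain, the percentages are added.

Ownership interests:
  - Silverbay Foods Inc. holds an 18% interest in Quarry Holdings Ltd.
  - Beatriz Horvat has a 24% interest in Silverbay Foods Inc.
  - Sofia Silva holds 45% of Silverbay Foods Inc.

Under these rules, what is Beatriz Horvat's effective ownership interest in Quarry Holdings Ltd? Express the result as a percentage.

Chain via Silverbay Foods Inc. (R1): 24% × 18% = 4.32% of Quarry Holdings Ltd.

4.32%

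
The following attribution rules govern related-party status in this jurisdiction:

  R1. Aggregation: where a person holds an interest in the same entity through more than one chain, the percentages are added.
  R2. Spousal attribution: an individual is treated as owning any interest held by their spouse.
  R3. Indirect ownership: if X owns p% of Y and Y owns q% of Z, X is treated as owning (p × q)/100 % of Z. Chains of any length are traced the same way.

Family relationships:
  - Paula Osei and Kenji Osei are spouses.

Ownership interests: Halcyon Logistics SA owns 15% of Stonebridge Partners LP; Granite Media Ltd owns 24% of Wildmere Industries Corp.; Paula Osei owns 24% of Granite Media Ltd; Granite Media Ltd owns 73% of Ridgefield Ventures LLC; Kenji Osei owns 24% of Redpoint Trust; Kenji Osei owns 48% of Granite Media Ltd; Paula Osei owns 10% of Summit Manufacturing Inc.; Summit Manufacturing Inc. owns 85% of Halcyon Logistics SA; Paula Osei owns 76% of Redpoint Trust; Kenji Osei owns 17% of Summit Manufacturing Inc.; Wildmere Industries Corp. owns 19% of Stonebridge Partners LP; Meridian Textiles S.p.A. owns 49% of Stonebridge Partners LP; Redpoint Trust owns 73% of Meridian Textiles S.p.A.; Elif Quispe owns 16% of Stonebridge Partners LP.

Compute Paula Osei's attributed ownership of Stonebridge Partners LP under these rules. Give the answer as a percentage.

42.4957%

By spousal attribution (R2), Paula Osei is treated as also owning Kenji Osei's interest in Redpoint Trust, giving 76% + 24% = 100%.
By spousal attribution (R2), Paula Osei is treated as also owning Kenji Osei's interest in Granite Media Ltd, giving 24% + 48% = 72%.
By spousal attribution (R2), Paula Osei is treated as also owning Kenji Osei's interest in Summit Manufacturing Inc, giving 10% + 17% = 27%.
Chain via Redpoint Trust → Meridian Textiles S.p.A. (R3): 100% × 73% × 49% = 35.77% of Stonebridge Partners LP.
Chain via Granite Media Ltd → Wildmere Industries Corp. (R3): 72% × 24% × 19% = 3.2832% of Stonebridge Partners LP.
Chain via Summit Manufacturing Inc. → Halcyon Logistics SA (R3): 27% × 85% × 15% = 3.4425% of Stonebridge Partners LP.
Aggregating (R1): 35.77% + 3.2832% + 3.4425% = 42.4957%.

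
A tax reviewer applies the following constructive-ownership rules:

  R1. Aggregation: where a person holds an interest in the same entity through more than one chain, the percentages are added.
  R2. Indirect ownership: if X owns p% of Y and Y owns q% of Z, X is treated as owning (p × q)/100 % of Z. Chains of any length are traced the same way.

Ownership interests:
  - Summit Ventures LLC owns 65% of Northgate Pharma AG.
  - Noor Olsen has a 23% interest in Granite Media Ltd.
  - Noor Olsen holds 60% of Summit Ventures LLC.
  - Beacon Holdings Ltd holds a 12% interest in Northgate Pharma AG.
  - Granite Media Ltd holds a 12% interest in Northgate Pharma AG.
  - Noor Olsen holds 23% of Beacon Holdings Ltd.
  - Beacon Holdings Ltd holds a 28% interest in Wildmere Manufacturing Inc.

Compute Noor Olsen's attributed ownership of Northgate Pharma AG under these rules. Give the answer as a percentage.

Chain via Beacon Holdings Ltd (R2): 23% × 12% = 2.76% of Northgate Pharma AG.
Chain via Summit Ventures LLC (R2): 60% × 65% = 39% of Northgate Pharma AG.
Chain via Granite Media Ltd (R2): 23% × 12% = 2.76% of Northgate Pharma AG.
Aggregating (R1): 2.76% + 39% + 2.76% = 44.52%.

44.52%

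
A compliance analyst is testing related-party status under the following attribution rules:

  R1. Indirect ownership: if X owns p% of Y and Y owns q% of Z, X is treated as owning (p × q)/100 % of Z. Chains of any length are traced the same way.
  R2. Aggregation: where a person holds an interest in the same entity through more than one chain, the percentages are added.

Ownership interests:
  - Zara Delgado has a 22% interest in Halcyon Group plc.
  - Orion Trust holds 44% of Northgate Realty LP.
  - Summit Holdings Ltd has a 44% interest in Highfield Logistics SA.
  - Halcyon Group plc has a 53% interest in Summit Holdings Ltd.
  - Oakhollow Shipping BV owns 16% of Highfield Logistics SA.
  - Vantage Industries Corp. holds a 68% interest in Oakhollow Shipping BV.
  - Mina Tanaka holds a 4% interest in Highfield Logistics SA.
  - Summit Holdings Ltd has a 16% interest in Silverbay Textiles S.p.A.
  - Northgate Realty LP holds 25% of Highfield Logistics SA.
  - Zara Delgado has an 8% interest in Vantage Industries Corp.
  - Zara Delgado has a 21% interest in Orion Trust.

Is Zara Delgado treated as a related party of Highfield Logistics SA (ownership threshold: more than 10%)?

Chain via Halcyon Group plc → Summit Holdings Ltd (R1): 22% × 53% × 44% = 5.1304% of Highfield Logistics SA.
Chain via Orion Trust → Northgate Realty LP (R1): 21% × 44% × 25% = 2.31% of Highfield Logistics SA.
Chain via Vantage Industries Corp. → Oakhollow Shipping BV (R1): 8% × 68% × 16% = 0.8704% of Highfield Logistics SA.
Aggregating (R2): 5.1304% + 2.31% + 0.8704% = 8.3108%.
8.3108% does not exceed the 10% threshold, so Zara is not a related party to Highfield Logistics SA.

No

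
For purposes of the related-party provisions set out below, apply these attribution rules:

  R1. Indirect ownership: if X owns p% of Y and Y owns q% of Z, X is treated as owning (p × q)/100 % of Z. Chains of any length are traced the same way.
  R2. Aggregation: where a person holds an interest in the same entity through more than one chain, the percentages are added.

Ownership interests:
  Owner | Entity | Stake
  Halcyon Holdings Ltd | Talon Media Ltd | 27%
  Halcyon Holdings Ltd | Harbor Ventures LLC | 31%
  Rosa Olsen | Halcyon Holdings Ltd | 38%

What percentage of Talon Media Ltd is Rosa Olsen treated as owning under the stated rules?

10.26%

Chain via Halcyon Holdings Ltd (R1): 38% × 27% = 10.26% of Talon Media Ltd.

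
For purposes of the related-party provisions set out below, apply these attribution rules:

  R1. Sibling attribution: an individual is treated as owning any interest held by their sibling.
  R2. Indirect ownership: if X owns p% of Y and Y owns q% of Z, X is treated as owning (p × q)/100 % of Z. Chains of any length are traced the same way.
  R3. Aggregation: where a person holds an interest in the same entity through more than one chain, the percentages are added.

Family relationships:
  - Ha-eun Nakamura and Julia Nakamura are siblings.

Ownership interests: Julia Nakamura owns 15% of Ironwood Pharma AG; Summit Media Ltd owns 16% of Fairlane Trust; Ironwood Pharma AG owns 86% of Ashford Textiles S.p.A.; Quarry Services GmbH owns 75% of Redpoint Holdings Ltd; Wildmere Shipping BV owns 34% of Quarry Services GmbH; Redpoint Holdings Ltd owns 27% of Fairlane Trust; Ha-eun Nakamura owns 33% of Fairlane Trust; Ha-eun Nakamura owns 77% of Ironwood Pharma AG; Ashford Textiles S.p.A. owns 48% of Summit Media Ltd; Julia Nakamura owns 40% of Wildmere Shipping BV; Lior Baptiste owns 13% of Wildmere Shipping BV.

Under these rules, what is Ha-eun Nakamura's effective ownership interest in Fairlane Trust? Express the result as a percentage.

41.830416%

By sibling attribution (R1), Ha-eun Nakamura is treated as also owning Julia Nakamura's interest in Ironwood Pharma AG, giving 77% + 15% = 92%.
By sibling attribution (R1), Ha-eun Nakamura is treated as owning Julia Nakamura's 40% interest in Wildmere Shipping BV.
Chain via Ironwood Pharma AG → Ashford Textiles S.p.A. → Summit Media Ltd (R2): 92% × 86% × 48% × 16% = 6.076416% of Fairlane Trust.
Direct interest in Fairlane Trust: 33%.
Chain via Wildmere Shipping BV → Quarry Services GmbH → Redpoint Holdings Ltd (R2): 40% × 34% × 75% × 27% = 2.754% of Fairlane Trust.
Aggregating (R3): 6.076416% + 33% + 2.754% = 41.830416%.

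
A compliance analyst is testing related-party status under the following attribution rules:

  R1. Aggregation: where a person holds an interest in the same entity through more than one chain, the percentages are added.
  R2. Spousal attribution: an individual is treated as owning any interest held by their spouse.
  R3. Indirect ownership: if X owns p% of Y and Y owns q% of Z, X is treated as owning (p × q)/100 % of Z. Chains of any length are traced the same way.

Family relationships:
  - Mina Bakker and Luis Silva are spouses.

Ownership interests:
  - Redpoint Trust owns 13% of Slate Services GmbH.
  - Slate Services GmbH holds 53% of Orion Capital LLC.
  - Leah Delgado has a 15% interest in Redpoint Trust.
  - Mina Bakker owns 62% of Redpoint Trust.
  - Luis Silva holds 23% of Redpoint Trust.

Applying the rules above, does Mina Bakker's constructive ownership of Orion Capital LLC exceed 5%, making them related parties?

By spousal attribution (R2), Mina Bakker is treated as also owning Luis Silva's interest in Redpoint Trust, giving 62% + 23% = 85%.
Chain via Redpoint Trust → Slate Services GmbH (R3): 85% × 13% × 53% = 5.8565% of Orion Capital LLC.
5.8565% exceeds the 5% threshold, so Mina is a related party to Orion Capital LLC.

Yes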